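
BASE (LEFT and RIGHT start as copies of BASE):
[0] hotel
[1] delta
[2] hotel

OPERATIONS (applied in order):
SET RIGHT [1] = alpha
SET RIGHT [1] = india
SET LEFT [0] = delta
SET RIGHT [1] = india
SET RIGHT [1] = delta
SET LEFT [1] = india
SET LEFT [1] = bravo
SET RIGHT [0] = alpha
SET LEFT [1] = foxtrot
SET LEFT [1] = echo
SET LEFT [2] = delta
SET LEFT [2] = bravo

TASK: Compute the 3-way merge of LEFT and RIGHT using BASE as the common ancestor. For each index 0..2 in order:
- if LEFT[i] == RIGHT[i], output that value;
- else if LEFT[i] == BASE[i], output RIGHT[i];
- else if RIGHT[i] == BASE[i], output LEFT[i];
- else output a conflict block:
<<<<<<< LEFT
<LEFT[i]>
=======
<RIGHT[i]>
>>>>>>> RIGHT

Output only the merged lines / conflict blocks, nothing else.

Final LEFT:  [delta, echo, bravo]
Final RIGHT: [alpha, delta, hotel]
i=0: BASE=hotel L=delta R=alpha all differ -> CONFLICT
i=1: L=echo, R=delta=BASE -> take LEFT -> echo
i=2: L=bravo, R=hotel=BASE -> take LEFT -> bravo

Answer: <<<<<<< LEFT
delta
=======
alpha
>>>>>>> RIGHT
echo
bravo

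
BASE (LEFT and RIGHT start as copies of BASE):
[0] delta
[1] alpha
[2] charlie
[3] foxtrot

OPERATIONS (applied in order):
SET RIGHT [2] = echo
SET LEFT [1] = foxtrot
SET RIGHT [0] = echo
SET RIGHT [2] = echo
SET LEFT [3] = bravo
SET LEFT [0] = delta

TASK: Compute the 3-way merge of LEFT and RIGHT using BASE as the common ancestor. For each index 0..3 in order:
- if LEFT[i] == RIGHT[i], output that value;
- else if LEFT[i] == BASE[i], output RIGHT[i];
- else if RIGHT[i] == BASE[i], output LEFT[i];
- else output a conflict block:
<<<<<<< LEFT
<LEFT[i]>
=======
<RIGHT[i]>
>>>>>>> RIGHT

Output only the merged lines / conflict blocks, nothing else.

Final LEFT:  [delta, foxtrot, charlie, bravo]
Final RIGHT: [echo, alpha, echo, foxtrot]
i=0: L=delta=BASE, R=echo -> take RIGHT -> echo
i=1: L=foxtrot, R=alpha=BASE -> take LEFT -> foxtrot
i=2: L=charlie=BASE, R=echo -> take RIGHT -> echo
i=3: L=bravo, R=foxtrot=BASE -> take LEFT -> bravo

Answer: echo
foxtrot
echo
bravo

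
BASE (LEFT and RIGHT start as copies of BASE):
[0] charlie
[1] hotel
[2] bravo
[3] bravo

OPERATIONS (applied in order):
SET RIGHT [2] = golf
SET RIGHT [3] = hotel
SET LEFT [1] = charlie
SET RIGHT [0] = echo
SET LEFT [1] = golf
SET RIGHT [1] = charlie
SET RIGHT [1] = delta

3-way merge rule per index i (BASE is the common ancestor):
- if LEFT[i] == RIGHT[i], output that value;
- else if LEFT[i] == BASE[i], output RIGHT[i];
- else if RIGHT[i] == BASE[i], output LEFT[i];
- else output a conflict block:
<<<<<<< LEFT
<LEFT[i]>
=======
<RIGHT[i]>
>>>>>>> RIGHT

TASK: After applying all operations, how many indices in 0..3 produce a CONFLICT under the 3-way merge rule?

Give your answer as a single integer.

Final LEFT:  [charlie, golf, bravo, bravo]
Final RIGHT: [echo, delta, golf, hotel]
i=0: L=charlie=BASE, R=echo -> take RIGHT -> echo
i=1: BASE=hotel L=golf R=delta all differ -> CONFLICT
i=2: L=bravo=BASE, R=golf -> take RIGHT -> golf
i=3: L=bravo=BASE, R=hotel -> take RIGHT -> hotel
Conflict count: 1

Answer: 1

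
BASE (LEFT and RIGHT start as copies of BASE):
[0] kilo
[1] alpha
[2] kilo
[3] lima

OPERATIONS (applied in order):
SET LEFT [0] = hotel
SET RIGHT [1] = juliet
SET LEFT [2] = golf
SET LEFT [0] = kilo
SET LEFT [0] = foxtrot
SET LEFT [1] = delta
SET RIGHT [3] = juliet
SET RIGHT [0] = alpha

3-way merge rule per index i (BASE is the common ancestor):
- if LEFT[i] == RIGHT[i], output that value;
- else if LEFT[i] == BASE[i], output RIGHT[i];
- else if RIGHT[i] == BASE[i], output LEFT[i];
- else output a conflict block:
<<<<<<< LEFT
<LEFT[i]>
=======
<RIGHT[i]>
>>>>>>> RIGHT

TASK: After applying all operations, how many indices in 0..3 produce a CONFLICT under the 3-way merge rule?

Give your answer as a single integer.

Final LEFT:  [foxtrot, delta, golf, lima]
Final RIGHT: [alpha, juliet, kilo, juliet]
i=0: BASE=kilo L=foxtrot R=alpha all differ -> CONFLICT
i=1: BASE=alpha L=delta R=juliet all differ -> CONFLICT
i=2: L=golf, R=kilo=BASE -> take LEFT -> golf
i=3: L=lima=BASE, R=juliet -> take RIGHT -> juliet
Conflict count: 2

Answer: 2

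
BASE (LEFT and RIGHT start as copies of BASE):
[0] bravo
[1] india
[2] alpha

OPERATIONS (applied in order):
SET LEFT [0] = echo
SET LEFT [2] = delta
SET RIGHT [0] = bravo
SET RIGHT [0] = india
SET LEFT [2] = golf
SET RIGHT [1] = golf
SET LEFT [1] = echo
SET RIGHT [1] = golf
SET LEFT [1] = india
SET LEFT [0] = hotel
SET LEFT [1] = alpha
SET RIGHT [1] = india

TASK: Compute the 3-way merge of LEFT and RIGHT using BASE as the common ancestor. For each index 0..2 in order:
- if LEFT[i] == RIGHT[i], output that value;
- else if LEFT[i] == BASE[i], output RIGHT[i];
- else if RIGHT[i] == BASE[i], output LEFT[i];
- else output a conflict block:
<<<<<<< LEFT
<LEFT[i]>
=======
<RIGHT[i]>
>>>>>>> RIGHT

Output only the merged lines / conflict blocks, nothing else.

Answer: <<<<<<< LEFT
hotel
=======
india
>>>>>>> RIGHT
alpha
golf

Derivation:
Final LEFT:  [hotel, alpha, golf]
Final RIGHT: [india, india, alpha]
i=0: BASE=bravo L=hotel R=india all differ -> CONFLICT
i=1: L=alpha, R=india=BASE -> take LEFT -> alpha
i=2: L=golf, R=alpha=BASE -> take LEFT -> golf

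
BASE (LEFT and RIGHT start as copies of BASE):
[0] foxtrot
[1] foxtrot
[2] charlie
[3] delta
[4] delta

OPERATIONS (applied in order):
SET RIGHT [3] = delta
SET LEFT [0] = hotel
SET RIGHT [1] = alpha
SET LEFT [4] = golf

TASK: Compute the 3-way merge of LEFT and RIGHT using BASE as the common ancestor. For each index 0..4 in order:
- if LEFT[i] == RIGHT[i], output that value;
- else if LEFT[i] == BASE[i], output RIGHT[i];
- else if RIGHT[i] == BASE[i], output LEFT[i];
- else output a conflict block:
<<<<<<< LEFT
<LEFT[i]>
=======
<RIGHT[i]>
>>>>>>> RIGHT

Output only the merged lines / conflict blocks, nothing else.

Answer: hotel
alpha
charlie
delta
golf

Derivation:
Final LEFT:  [hotel, foxtrot, charlie, delta, golf]
Final RIGHT: [foxtrot, alpha, charlie, delta, delta]
i=0: L=hotel, R=foxtrot=BASE -> take LEFT -> hotel
i=1: L=foxtrot=BASE, R=alpha -> take RIGHT -> alpha
i=2: L=charlie R=charlie -> agree -> charlie
i=3: L=delta R=delta -> agree -> delta
i=4: L=golf, R=delta=BASE -> take LEFT -> golf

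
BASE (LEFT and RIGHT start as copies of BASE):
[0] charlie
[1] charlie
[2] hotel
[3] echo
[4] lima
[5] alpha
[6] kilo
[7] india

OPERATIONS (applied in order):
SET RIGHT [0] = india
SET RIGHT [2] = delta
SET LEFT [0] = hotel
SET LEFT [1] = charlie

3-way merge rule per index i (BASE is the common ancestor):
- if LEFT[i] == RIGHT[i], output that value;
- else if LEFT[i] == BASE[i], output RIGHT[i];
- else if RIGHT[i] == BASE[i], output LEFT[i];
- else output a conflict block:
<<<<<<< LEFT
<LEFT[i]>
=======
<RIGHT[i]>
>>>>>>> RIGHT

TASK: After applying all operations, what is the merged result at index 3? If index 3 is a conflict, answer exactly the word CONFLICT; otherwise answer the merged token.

Answer: echo

Derivation:
Final LEFT:  [hotel, charlie, hotel, echo, lima, alpha, kilo, india]
Final RIGHT: [india, charlie, delta, echo, lima, alpha, kilo, india]
i=0: BASE=charlie L=hotel R=india all differ -> CONFLICT
i=1: L=charlie R=charlie -> agree -> charlie
i=2: L=hotel=BASE, R=delta -> take RIGHT -> delta
i=3: L=echo R=echo -> agree -> echo
i=4: L=lima R=lima -> agree -> lima
i=5: L=alpha R=alpha -> agree -> alpha
i=6: L=kilo R=kilo -> agree -> kilo
i=7: L=india R=india -> agree -> india
Index 3 -> echo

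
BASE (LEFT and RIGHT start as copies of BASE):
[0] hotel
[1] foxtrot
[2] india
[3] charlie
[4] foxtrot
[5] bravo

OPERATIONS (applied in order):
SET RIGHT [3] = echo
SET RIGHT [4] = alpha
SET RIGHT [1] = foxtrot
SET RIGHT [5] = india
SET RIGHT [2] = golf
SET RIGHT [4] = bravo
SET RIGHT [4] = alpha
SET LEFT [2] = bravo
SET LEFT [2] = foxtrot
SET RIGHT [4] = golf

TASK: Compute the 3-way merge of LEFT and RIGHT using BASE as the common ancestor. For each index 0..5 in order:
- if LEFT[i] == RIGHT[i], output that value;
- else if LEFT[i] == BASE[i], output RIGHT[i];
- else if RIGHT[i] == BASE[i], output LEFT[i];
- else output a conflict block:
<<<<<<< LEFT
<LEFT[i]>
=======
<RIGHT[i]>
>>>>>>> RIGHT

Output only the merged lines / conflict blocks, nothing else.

Final LEFT:  [hotel, foxtrot, foxtrot, charlie, foxtrot, bravo]
Final RIGHT: [hotel, foxtrot, golf, echo, golf, india]
i=0: L=hotel R=hotel -> agree -> hotel
i=1: L=foxtrot R=foxtrot -> agree -> foxtrot
i=2: BASE=india L=foxtrot R=golf all differ -> CONFLICT
i=3: L=charlie=BASE, R=echo -> take RIGHT -> echo
i=4: L=foxtrot=BASE, R=golf -> take RIGHT -> golf
i=5: L=bravo=BASE, R=india -> take RIGHT -> india

Answer: hotel
foxtrot
<<<<<<< LEFT
foxtrot
=======
golf
>>>>>>> RIGHT
echo
golf
india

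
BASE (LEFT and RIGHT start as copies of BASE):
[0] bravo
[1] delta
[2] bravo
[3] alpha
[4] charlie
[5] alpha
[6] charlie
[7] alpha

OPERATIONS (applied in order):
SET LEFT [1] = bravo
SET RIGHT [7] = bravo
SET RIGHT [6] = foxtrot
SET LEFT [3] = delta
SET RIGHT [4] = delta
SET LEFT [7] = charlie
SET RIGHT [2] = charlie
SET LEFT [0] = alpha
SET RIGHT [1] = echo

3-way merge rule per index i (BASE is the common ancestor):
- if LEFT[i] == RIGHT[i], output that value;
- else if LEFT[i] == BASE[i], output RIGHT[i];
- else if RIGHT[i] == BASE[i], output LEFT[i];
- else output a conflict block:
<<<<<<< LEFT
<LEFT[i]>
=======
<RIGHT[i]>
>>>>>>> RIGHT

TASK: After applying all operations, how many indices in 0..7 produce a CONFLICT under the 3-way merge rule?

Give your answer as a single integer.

Answer: 2

Derivation:
Final LEFT:  [alpha, bravo, bravo, delta, charlie, alpha, charlie, charlie]
Final RIGHT: [bravo, echo, charlie, alpha, delta, alpha, foxtrot, bravo]
i=0: L=alpha, R=bravo=BASE -> take LEFT -> alpha
i=1: BASE=delta L=bravo R=echo all differ -> CONFLICT
i=2: L=bravo=BASE, R=charlie -> take RIGHT -> charlie
i=3: L=delta, R=alpha=BASE -> take LEFT -> delta
i=4: L=charlie=BASE, R=delta -> take RIGHT -> delta
i=5: L=alpha R=alpha -> agree -> alpha
i=6: L=charlie=BASE, R=foxtrot -> take RIGHT -> foxtrot
i=7: BASE=alpha L=charlie R=bravo all differ -> CONFLICT
Conflict count: 2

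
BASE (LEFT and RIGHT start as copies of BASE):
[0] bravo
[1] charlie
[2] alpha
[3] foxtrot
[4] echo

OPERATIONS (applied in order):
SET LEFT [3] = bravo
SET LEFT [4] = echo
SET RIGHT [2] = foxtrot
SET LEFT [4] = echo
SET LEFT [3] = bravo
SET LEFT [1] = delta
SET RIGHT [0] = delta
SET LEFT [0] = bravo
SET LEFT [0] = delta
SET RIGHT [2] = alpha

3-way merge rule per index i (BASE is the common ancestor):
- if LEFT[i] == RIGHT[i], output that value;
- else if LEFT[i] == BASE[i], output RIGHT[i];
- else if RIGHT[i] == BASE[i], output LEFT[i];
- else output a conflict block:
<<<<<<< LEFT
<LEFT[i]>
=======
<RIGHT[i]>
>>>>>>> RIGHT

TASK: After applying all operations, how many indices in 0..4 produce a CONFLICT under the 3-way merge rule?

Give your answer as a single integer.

Final LEFT:  [delta, delta, alpha, bravo, echo]
Final RIGHT: [delta, charlie, alpha, foxtrot, echo]
i=0: L=delta R=delta -> agree -> delta
i=1: L=delta, R=charlie=BASE -> take LEFT -> delta
i=2: L=alpha R=alpha -> agree -> alpha
i=3: L=bravo, R=foxtrot=BASE -> take LEFT -> bravo
i=4: L=echo R=echo -> agree -> echo
Conflict count: 0

Answer: 0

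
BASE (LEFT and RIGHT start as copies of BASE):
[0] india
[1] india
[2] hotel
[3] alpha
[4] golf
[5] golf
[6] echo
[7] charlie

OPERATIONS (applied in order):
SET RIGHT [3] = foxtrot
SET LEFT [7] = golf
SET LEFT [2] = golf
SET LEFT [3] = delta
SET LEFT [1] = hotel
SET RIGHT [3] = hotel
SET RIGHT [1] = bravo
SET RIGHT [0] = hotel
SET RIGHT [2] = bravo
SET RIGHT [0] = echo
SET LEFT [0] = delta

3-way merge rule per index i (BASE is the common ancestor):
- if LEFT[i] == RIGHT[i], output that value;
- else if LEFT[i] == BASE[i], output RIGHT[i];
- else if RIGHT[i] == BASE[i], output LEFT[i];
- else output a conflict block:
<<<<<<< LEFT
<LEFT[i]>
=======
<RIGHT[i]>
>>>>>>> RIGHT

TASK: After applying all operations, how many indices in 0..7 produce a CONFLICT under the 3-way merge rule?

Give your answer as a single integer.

Answer: 4

Derivation:
Final LEFT:  [delta, hotel, golf, delta, golf, golf, echo, golf]
Final RIGHT: [echo, bravo, bravo, hotel, golf, golf, echo, charlie]
i=0: BASE=india L=delta R=echo all differ -> CONFLICT
i=1: BASE=india L=hotel R=bravo all differ -> CONFLICT
i=2: BASE=hotel L=golf R=bravo all differ -> CONFLICT
i=3: BASE=alpha L=delta R=hotel all differ -> CONFLICT
i=4: L=golf R=golf -> agree -> golf
i=5: L=golf R=golf -> agree -> golf
i=6: L=echo R=echo -> agree -> echo
i=7: L=golf, R=charlie=BASE -> take LEFT -> golf
Conflict count: 4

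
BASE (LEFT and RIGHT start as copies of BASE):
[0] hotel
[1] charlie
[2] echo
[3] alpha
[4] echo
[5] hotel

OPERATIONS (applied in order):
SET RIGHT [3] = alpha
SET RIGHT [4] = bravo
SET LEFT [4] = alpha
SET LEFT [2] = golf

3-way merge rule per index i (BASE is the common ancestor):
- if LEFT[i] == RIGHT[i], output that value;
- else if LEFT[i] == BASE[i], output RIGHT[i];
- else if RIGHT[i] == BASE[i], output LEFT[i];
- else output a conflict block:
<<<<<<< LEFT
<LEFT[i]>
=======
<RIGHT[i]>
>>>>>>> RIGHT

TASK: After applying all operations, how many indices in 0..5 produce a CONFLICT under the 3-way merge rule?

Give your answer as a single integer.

Answer: 1

Derivation:
Final LEFT:  [hotel, charlie, golf, alpha, alpha, hotel]
Final RIGHT: [hotel, charlie, echo, alpha, bravo, hotel]
i=0: L=hotel R=hotel -> agree -> hotel
i=1: L=charlie R=charlie -> agree -> charlie
i=2: L=golf, R=echo=BASE -> take LEFT -> golf
i=3: L=alpha R=alpha -> agree -> alpha
i=4: BASE=echo L=alpha R=bravo all differ -> CONFLICT
i=5: L=hotel R=hotel -> agree -> hotel
Conflict count: 1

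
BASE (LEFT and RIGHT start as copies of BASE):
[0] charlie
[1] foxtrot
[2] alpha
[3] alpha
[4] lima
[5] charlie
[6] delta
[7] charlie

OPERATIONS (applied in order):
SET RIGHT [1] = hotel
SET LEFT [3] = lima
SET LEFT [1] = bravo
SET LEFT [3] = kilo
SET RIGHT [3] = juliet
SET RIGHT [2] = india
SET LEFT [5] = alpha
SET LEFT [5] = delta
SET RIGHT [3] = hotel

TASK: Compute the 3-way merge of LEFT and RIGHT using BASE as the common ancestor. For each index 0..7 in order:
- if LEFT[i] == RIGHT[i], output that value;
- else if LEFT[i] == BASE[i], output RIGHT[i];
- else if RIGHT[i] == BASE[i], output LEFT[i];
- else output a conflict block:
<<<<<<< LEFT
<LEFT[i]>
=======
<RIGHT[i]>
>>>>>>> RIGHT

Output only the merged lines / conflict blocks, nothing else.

Answer: charlie
<<<<<<< LEFT
bravo
=======
hotel
>>>>>>> RIGHT
india
<<<<<<< LEFT
kilo
=======
hotel
>>>>>>> RIGHT
lima
delta
delta
charlie

Derivation:
Final LEFT:  [charlie, bravo, alpha, kilo, lima, delta, delta, charlie]
Final RIGHT: [charlie, hotel, india, hotel, lima, charlie, delta, charlie]
i=0: L=charlie R=charlie -> agree -> charlie
i=1: BASE=foxtrot L=bravo R=hotel all differ -> CONFLICT
i=2: L=alpha=BASE, R=india -> take RIGHT -> india
i=3: BASE=alpha L=kilo R=hotel all differ -> CONFLICT
i=4: L=lima R=lima -> agree -> lima
i=5: L=delta, R=charlie=BASE -> take LEFT -> delta
i=6: L=delta R=delta -> agree -> delta
i=7: L=charlie R=charlie -> agree -> charlie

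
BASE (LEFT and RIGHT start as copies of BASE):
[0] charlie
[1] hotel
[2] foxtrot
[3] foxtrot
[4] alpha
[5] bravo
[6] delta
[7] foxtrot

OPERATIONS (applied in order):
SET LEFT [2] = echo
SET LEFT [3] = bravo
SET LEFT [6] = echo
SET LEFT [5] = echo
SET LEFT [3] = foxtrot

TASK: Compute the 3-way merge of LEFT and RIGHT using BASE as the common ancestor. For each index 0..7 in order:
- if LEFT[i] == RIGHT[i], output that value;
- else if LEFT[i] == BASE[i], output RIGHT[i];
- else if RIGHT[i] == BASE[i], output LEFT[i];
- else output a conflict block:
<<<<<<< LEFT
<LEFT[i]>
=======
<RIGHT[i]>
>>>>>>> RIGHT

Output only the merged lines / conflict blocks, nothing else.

Answer: charlie
hotel
echo
foxtrot
alpha
echo
echo
foxtrot

Derivation:
Final LEFT:  [charlie, hotel, echo, foxtrot, alpha, echo, echo, foxtrot]
Final RIGHT: [charlie, hotel, foxtrot, foxtrot, alpha, bravo, delta, foxtrot]
i=0: L=charlie R=charlie -> agree -> charlie
i=1: L=hotel R=hotel -> agree -> hotel
i=2: L=echo, R=foxtrot=BASE -> take LEFT -> echo
i=3: L=foxtrot R=foxtrot -> agree -> foxtrot
i=4: L=alpha R=alpha -> agree -> alpha
i=5: L=echo, R=bravo=BASE -> take LEFT -> echo
i=6: L=echo, R=delta=BASE -> take LEFT -> echo
i=7: L=foxtrot R=foxtrot -> agree -> foxtrot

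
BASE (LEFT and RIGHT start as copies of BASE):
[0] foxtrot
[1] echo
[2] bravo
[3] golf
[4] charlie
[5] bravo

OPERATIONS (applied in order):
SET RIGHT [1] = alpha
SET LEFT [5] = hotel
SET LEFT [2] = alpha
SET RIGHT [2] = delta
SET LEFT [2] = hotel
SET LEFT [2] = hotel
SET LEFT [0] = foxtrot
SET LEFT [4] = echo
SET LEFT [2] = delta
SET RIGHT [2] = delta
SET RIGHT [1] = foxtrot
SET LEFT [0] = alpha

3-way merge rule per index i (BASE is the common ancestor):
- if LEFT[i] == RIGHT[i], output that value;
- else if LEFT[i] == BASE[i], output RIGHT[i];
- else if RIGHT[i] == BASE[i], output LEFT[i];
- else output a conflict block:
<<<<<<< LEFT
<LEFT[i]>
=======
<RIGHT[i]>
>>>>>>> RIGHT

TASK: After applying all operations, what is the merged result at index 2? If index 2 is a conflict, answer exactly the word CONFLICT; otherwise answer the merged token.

Final LEFT:  [alpha, echo, delta, golf, echo, hotel]
Final RIGHT: [foxtrot, foxtrot, delta, golf, charlie, bravo]
i=0: L=alpha, R=foxtrot=BASE -> take LEFT -> alpha
i=1: L=echo=BASE, R=foxtrot -> take RIGHT -> foxtrot
i=2: L=delta R=delta -> agree -> delta
i=3: L=golf R=golf -> agree -> golf
i=4: L=echo, R=charlie=BASE -> take LEFT -> echo
i=5: L=hotel, R=bravo=BASE -> take LEFT -> hotel
Index 2 -> delta

Answer: delta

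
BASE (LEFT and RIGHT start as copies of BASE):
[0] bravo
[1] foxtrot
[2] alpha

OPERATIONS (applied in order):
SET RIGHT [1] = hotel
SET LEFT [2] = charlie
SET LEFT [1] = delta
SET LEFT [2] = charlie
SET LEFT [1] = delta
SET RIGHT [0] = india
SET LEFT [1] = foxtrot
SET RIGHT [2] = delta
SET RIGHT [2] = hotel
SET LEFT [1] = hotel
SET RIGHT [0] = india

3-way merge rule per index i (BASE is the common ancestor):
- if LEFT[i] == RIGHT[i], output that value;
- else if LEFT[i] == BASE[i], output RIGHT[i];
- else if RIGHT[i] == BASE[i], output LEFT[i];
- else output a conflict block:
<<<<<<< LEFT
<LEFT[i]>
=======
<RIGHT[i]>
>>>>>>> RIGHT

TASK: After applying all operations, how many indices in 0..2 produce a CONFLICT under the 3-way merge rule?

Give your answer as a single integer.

Final LEFT:  [bravo, hotel, charlie]
Final RIGHT: [india, hotel, hotel]
i=0: L=bravo=BASE, R=india -> take RIGHT -> india
i=1: L=hotel R=hotel -> agree -> hotel
i=2: BASE=alpha L=charlie R=hotel all differ -> CONFLICT
Conflict count: 1

Answer: 1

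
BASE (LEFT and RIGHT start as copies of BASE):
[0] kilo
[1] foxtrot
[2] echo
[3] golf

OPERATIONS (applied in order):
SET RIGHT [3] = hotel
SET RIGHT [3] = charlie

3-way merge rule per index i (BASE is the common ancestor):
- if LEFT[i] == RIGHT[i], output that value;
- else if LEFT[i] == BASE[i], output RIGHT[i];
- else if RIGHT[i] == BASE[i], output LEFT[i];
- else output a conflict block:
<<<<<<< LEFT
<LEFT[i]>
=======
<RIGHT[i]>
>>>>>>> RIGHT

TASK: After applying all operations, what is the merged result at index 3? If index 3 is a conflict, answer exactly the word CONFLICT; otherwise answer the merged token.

Answer: charlie

Derivation:
Final LEFT:  [kilo, foxtrot, echo, golf]
Final RIGHT: [kilo, foxtrot, echo, charlie]
i=0: L=kilo R=kilo -> agree -> kilo
i=1: L=foxtrot R=foxtrot -> agree -> foxtrot
i=2: L=echo R=echo -> agree -> echo
i=3: L=golf=BASE, R=charlie -> take RIGHT -> charlie
Index 3 -> charlie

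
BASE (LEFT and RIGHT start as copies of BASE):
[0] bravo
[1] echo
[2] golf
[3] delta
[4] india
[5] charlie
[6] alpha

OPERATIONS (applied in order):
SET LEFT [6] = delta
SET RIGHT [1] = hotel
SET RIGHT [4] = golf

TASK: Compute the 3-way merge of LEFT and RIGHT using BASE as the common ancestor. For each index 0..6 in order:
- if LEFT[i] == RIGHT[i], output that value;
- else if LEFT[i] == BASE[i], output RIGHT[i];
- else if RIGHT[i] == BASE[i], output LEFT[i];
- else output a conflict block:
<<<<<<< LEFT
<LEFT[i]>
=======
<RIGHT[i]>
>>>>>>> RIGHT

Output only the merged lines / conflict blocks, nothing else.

Answer: bravo
hotel
golf
delta
golf
charlie
delta

Derivation:
Final LEFT:  [bravo, echo, golf, delta, india, charlie, delta]
Final RIGHT: [bravo, hotel, golf, delta, golf, charlie, alpha]
i=0: L=bravo R=bravo -> agree -> bravo
i=1: L=echo=BASE, R=hotel -> take RIGHT -> hotel
i=2: L=golf R=golf -> agree -> golf
i=3: L=delta R=delta -> agree -> delta
i=4: L=india=BASE, R=golf -> take RIGHT -> golf
i=5: L=charlie R=charlie -> agree -> charlie
i=6: L=delta, R=alpha=BASE -> take LEFT -> delta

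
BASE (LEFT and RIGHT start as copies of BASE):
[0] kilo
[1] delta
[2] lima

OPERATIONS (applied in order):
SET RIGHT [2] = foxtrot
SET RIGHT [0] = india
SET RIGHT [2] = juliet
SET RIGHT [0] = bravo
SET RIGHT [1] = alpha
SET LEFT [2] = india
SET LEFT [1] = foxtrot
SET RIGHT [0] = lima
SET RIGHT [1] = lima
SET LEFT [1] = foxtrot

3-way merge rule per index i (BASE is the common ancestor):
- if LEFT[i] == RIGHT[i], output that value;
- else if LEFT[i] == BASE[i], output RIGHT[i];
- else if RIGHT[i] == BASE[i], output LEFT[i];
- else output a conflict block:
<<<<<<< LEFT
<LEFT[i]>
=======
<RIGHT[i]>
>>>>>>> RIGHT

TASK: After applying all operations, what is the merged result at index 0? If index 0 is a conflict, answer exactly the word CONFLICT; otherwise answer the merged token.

Answer: lima

Derivation:
Final LEFT:  [kilo, foxtrot, india]
Final RIGHT: [lima, lima, juliet]
i=0: L=kilo=BASE, R=lima -> take RIGHT -> lima
i=1: BASE=delta L=foxtrot R=lima all differ -> CONFLICT
i=2: BASE=lima L=india R=juliet all differ -> CONFLICT
Index 0 -> lima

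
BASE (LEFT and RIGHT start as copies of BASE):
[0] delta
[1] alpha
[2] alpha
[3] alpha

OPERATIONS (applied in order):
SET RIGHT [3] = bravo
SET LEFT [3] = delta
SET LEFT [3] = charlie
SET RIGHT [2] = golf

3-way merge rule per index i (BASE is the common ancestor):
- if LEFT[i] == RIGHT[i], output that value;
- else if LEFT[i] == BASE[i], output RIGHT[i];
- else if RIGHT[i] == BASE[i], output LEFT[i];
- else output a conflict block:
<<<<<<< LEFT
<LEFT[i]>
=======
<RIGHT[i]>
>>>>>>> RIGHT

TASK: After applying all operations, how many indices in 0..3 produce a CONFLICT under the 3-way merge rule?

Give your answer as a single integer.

Final LEFT:  [delta, alpha, alpha, charlie]
Final RIGHT: [delta, alpha, golf, bravo]
i=0: L=delta R=delta -> agree -> delta
i=1: L=alpha R=alpha -> agree -> alpha
i=2: L=alpha=BASE, R=golf -> take RIGHT -> golf
i=3: BASE=alpha L=charlie R=bravo all differ -> CONFLICT
Conflict count: 1

Answer: 1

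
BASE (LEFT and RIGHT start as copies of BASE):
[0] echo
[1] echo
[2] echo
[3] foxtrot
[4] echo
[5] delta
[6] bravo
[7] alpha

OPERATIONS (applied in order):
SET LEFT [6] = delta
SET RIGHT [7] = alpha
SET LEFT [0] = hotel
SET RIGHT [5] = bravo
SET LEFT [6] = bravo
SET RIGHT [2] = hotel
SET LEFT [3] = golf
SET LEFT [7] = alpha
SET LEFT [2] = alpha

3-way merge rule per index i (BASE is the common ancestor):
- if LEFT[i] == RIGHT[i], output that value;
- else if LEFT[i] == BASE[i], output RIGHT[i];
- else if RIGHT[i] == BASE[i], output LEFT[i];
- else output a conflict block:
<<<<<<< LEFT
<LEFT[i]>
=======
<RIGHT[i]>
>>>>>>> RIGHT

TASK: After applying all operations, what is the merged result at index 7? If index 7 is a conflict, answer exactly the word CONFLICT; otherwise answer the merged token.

Answer: alpha

Derivation:
Final LEFT:  [hotel, echo, alpha, golf, echo, delta, bravo, alpha]
Final RIGHT: [echo, echo, hotel, foxtrot, echo, bravo, bravo, alpha]
i=0: L=hotel, R=echo=BASE -> take LEFT -> hotel
i=1: L=echo R=echo -> agree -> echo
i=2: BASE=echo L=alpha R=hotel all differ -> CONFLICT
i=3: L=golf, R=foxtrot=BASE -> take LEFT -> golf
i=4: L=echo R=echo -> agree -> echo
i=5: L=delta=BASE, R=bravo -> take RIGHT -> bravo
i=6: L=bravo R=bravo -> agree -> bravo
i=7: L=alpha R=alpha -> agree -> alpha
Index 7 -> alpha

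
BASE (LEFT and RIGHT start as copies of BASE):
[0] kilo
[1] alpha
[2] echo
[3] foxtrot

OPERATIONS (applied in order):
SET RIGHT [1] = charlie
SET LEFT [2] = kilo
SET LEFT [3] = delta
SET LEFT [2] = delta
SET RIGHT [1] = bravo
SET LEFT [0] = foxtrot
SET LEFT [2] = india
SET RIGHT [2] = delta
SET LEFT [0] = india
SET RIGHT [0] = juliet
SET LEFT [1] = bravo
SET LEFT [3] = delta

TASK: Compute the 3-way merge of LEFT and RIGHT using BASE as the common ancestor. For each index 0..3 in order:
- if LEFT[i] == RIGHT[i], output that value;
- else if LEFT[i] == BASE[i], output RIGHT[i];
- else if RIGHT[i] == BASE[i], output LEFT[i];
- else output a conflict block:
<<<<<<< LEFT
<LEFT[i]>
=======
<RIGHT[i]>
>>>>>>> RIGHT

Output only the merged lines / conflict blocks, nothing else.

Final LEFT:  [india, bravo, india, delta]
Final RIGHT: [juliet, bravo, delta, foxtrot]
i=0: BASE=kilo L=india R=juliet all differ -> CONFLICT
i=1: L=bravo R=bravo -> agree -> bravo
i=2: BASE=echo L=india R=delta all differ -> CONFLICT
i=3: L=delta, R=foxtrot=BASE -> take LEFT -> delta

Answer: <<<<<<< LEFT
india
=======
juliet
>>>>>>> RIGHT
bravo
<<<<<<< LEFT
india
=======
delta
>>>>>>> RIGHT
delta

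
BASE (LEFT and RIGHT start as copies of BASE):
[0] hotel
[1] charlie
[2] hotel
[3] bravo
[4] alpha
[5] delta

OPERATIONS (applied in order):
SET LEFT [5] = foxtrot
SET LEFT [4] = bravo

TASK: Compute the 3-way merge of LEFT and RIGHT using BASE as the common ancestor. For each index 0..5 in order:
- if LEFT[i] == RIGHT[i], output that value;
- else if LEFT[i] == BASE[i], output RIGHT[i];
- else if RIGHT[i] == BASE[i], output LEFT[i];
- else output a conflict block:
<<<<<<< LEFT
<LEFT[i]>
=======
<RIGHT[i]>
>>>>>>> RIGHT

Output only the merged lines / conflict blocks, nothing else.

Final LEFT:  [hotel, charlie, hotel, bravo, bravo, foxtrot]
Final RIGHT: [hotel, charlie, hotel, bravo, alpha, delta]
i=0: L=hotel R=hotel -> agree -> hotel
i=1: L=charlie R=charlie -> agree -> charlie
i=2: L=hotel R=hotel -> agree -> hotel
i=3: L=bravo R=bravo -> agree -> bravo
i=4: L=bravo, R=alpha=BASE -> take LEFT -> bravo
i=5: L=foxtrot, R=delta=BASE -> take LEFT -> foxtrot

Answer: hotel
charlie
hotel
bravo
bravo
foxtrot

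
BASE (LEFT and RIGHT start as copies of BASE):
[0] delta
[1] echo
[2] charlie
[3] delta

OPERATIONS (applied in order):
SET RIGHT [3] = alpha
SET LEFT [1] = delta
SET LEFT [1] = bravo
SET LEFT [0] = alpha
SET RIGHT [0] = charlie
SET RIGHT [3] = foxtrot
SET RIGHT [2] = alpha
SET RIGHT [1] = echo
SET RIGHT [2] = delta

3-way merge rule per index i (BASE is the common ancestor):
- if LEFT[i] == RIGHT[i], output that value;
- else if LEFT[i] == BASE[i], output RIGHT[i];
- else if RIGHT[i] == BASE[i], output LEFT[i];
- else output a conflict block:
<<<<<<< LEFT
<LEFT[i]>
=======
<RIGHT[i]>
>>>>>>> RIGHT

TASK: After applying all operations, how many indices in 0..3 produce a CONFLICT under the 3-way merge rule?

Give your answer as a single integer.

Answer: 1

Derivation:
Final LEFT:  [alpha, bravo, charlie, delta]
Final RIGHT: [charlie, echo, delta, foxtrot]
i=0: BASE=delta L=alpha R=charlie all differ -> CONFLICT
i=1: L=bravo, R=echo=BASE -> take LEFT -> bravo
i=2: L=charlie=BASE, R=delta -> take RIGHT -> delta
i=3: L=delta=BASE, R=foxtrot -> take RIGHT -> foxtrot
Conflict count: 1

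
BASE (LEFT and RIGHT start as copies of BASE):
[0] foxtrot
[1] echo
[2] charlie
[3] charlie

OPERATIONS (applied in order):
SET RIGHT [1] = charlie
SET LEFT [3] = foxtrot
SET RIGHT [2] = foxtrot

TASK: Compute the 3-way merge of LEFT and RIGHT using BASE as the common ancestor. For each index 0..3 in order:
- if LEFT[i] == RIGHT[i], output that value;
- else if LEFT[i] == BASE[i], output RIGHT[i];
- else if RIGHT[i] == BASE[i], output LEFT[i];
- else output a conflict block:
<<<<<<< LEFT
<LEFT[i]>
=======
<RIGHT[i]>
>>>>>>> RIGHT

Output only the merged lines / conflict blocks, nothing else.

Answer: foxtrot
charlie
foxtrot
foxtrot

Derivation:
Final LEFT:  [foxtrot, echo, charlie, foxtrot]
Final RIGHT: [foxtrot, charlie, foxtrot, charlie]
i=0: L=foxtrot R=foxtrot -> agree -> foxtrot
i=1: L=echo=BASE, R=charlie -> take RIGHT -> charlie
i=2: L=charlie=BASE, R=foxtrot -> take RIGHT -> foxtrot
i=3: L=foxtrot, R=charlie=BASE -> take LEFT -> foxtrot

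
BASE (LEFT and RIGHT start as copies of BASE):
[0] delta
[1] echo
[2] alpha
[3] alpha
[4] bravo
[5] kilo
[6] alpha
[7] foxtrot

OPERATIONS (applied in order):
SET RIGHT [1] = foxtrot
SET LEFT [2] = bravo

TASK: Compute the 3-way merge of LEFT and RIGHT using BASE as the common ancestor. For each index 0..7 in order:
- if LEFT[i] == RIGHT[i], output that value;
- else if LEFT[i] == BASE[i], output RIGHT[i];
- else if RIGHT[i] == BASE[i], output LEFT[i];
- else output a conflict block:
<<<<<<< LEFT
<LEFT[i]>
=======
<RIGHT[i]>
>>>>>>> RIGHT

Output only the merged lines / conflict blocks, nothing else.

Final LEFT:  [delta, echo, bravo, alpha, bravo, kilo, alpha, foxtrot]
Final RIGHT: [delta, foxtrot, alpha, alpha, bravo, kilo, alpha, foxtrot]
i=0: L=delta R=delta -> agree -> delta
i=1: L=echo=BASE, R=foxtrot -> take RIGHT -> foxtrot
i=2: L=bravo, R=alpha=BASE -> take LEFT -> bravo
i=3: L=alpha R=alpha -> agree -> alpha
i=4: L=bravo R=bravo -> agree -> bravo
i=5: L=kilo R=kilo -> agree -> kilo
i=6: L=alpha R=alpha -> agree -> alpha
i=7: L=foxtrot R=foxtrot -> agree -> foxtrot

Answer: delta
foxtrot
bravo
alpha
bravo
kilo
alpha
foxtrot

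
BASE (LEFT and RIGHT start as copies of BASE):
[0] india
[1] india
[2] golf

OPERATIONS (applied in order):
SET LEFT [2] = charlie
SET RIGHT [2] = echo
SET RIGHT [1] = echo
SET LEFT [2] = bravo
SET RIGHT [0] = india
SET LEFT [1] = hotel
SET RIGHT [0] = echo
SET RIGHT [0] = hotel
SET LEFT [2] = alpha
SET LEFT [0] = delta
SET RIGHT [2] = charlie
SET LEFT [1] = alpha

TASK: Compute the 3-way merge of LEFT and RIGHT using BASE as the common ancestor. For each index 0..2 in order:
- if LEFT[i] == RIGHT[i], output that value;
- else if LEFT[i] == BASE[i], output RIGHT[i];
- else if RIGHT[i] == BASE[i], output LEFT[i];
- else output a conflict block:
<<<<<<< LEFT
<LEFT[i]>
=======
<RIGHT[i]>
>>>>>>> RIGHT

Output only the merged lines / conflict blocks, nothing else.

Final LEFT:  [delta, alpha, alpha]
Final RIGHT: [hotel, echo, charlie]
i=0: BASE=india L=delta R=hotel all differ -> CONFLICT
i=1: BASE=india L=alpha R=echo all differ -> CONFLICT
i=2: BASE=golf L=alpha R=charlie all differ -> CONFLICT

Answer: <<<<<<< LEFT
delta
=======
hotel
>>>>>>> RIGHT
<<<<<<< LEFT
alpha
=======
echo
>>>>>>> RIGHT
<<<<<<< LEFT
alpha
=======
charlie
>>>>>>> RIGHT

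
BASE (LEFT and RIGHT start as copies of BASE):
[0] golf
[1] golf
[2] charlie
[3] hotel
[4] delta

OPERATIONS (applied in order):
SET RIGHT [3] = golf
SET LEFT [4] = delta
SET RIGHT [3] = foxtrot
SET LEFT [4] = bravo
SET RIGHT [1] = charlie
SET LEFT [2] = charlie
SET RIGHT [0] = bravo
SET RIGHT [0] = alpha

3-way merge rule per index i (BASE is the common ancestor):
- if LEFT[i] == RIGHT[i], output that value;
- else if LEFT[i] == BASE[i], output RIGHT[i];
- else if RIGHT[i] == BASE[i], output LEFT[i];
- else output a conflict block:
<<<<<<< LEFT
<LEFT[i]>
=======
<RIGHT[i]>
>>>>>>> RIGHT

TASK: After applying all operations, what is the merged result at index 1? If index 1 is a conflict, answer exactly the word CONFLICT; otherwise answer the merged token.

Final LEFT:  [golf, golf, charlie, hotel, bravo]
Final RIGHT: [alpha, charlie, charlie, foxtrot, delta]
i=0: L=golf=BASE, R=alpha -> take RIGHT -> alpha
i=1: L=golf=BASE, R=charlie -> take RIGHT -> charlie
i=2: L=charlie R=charlie -> agree -> charlie
i=3: L=hotel=BASE, R=foxtrot -> take RIGHT -> foxtrot
i=4: L=bravo, R=delta=BASE -> take LEFT -> bravo
Index 1 -> charlie

Answer: charlie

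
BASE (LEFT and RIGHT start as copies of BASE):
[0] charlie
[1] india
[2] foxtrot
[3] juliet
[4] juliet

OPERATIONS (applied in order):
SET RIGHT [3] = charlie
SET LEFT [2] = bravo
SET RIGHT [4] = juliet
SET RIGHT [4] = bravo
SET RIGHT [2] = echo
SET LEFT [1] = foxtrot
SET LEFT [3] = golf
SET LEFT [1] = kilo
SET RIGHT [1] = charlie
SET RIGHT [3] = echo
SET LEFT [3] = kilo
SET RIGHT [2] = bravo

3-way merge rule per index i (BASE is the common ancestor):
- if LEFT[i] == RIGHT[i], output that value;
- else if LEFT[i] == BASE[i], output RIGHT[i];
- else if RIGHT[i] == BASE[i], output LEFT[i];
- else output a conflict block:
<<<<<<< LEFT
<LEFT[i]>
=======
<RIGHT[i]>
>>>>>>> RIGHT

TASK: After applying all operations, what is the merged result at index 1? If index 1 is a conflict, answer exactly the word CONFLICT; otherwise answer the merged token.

Answer: CONFLICT

Derivation:
Final LEFT:  [charlie, kilo, bravo, kilo, juliet]
Final RIGHT: [charlie, charlie, bravo, echo, bravo]
i=0: L=charlie R=charlie -> agree -> charlie
i=1: BASE=india L=kilo R=charlie all differ -> CONFLICT
i=2: L=bravo R=bravo -> agree -> bravo
i=3: BASE=juliet L=kilo R=echo all differ -> CONFLICT
i=4: L=juliet=BASE, R=bravo -> take RIGHT -> bravo
Index 1 -> CONFLICT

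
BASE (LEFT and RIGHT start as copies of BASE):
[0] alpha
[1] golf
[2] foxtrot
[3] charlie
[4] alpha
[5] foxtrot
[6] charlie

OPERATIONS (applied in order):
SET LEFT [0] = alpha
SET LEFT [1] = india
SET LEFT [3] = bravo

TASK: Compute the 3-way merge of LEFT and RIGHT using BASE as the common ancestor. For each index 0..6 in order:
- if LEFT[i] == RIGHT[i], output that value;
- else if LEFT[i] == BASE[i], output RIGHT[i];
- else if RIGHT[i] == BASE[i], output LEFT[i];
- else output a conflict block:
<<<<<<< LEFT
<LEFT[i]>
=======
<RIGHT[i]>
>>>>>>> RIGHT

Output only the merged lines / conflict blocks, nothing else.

Final LEFT:  [alpha, india, foxtrot, bravo, alpha, foxtrot, charlie]
Final RIGHT: [alpha, golf, foxtrot, charlie, alpha, foxtrot, charlie]
i=0: L=alpha R=alpha -> agree -> alpha
i=1: L=india, R=golf=BASE -> take LEFT -> india
i=2: L=foxtrot R=foxtrot -> agree -> foxtrot
i=3: L=bravo, R=charlie=BASE -> take LEFT -> bravo
i=4: L=alpha R=alpha -> agree -> alpha
i=5: L=foxtrot R=foxtrot -> agree -> foxtrot
i=6: L=charlie R=charlie -> agree -> charlie

Answer: alpha
india
foxtrot
bravo
alpha
foxtrot
charlie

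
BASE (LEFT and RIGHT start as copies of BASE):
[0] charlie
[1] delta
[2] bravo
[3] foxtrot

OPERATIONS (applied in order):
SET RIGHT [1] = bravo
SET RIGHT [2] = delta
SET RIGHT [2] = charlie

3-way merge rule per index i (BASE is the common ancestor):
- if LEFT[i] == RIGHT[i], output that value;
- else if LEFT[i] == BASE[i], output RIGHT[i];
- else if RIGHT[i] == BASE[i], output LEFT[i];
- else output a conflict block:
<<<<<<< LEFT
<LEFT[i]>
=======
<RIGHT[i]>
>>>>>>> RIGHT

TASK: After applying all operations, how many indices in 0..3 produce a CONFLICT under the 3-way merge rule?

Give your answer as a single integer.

Answer: 0

Derivation:
Final LEFT:  [charlie, delta, bravo, foxtrot]
Final RIGHT: [charlie, bravo, charlie, foxtrot]
i=0: L=charlie R=charlie -> agree -> charlie
i=1: L=delta=BASE, R=bravo -> take RIGHT -> bravo
i=2: L=bravo=BASE, R=charlie -> take RIGHT -> charlie
i=3: L=foxtrot R=foxtrot -> agree -> foxtrot
Conflict count: 0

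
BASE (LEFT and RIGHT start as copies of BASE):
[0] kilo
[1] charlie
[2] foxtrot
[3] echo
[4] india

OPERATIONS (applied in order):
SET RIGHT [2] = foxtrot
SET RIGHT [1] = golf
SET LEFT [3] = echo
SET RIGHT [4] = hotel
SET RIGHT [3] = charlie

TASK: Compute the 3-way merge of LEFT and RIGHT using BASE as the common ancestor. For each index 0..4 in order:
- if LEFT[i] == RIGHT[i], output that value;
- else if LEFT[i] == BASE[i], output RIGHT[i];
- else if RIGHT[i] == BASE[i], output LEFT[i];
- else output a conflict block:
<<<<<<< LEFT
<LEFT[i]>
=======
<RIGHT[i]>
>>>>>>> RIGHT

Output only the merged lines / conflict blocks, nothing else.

Final LEFT:  [kilo, charlie, foxtrot, echo, india]
Final RIGHT: [kilo, golf, foxtrot, charlie, hotel]
i=0: L=kilo R=kilo -> agree -> kilo
i=1: L=charlie=BASE, R=golf -> take RIGHT -> golf
i=2: L=foxtrot R=foxtrot -> agree -> foxtrot
i=3: L=echo=BASE, R=charlie -> take RIGHT -> charlie
i=4: L=india=BASE, R=hotel -> take RIGHT -> hotel

Answer: kilo
golf
foxtrot
charlie
hotel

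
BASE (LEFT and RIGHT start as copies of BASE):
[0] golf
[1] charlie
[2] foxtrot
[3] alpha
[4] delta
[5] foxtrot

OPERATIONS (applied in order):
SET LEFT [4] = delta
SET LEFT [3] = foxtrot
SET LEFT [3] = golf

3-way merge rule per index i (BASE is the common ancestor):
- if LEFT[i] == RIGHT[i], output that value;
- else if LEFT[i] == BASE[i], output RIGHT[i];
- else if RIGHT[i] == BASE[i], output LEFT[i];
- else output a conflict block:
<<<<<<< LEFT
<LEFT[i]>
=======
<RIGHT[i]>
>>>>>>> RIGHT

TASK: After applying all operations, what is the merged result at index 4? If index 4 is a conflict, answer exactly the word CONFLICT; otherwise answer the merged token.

Final LEFT:  [golf, charlie, foxtrot, golf, delta, foxtrot]
Final RIGHT: [golf, charlie, foxtrot, alpha, delta, foxtrot]
i=0: L=golf R=golf -> agree -> golf
i=1: L=charlie R=charlie -> agree -> charlie
i=2: L=foxtrot R=foxtrot -> agree -> foxtrot
i=3: L=golf, R=alpha=BASE -> take LEFT -> golf
i=4: L=delta R=delta -> agree -> delta
i=5: L=foxtrot R=foxtrot -> agree -> foxtrot
Index 4 -> delta

Answer: delta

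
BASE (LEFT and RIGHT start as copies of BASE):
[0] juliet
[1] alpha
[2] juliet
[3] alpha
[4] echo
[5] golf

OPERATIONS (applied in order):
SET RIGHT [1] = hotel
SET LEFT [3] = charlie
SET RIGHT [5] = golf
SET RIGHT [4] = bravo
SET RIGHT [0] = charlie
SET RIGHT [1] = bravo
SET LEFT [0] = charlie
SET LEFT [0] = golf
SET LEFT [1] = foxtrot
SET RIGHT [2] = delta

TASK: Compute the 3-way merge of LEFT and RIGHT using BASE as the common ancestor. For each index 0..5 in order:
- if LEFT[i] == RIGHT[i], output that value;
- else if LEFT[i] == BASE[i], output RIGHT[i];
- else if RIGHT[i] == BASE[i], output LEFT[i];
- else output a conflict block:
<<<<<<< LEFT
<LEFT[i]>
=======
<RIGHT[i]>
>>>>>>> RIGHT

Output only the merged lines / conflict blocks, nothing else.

Final LEFT:  [golf, foxtrot, juliet, charlie, echo, golf]
Final RIGHT: [charlie, bravo, delta, alpha, bravo, golf]
i=0: BASE=juliet L=golf R=charlie all differ -> CONFLICT
i=1: BASE=alpha L=foxtrot R=bravo all differ -> CONFLICT
i=2: L=juliet=BASE, R=delta -> take RIGHT -> delta
i=3: L=charlie, R=alpha=BASE -> take LEFT -> charlie
i=4: L=echo=BASE, R=bravo -> take RIGHT -> bravo
i=5: L=golf R=golf -> agree -> golf

Answer: <<<<<<< LEFT
golf
=======
charlie
>>>>>>> RIGHT
<<<<<<< LEFT
foxtrot
=======
bravo
>>>>>>> RIGHT
delta
charlie
bravo
golf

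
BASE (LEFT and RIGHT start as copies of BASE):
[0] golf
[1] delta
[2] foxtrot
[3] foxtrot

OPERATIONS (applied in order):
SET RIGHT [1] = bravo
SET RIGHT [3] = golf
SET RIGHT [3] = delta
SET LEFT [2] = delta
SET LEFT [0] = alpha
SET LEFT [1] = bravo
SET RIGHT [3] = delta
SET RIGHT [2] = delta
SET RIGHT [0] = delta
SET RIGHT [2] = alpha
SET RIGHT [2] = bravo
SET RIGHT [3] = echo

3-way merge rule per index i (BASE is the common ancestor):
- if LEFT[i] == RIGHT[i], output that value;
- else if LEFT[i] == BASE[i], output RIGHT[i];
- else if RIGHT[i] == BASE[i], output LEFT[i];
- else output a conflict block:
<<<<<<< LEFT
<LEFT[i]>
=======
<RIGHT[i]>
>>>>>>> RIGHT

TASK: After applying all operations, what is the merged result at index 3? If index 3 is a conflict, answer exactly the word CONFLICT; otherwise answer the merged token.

Final LEFT:  [alpha, bravo, delta, foxtrot]
Final RIGHT: [delta, bravo, bravo, echo]
i=0: BASE=golf L=alpha R=delta all differ -> CONFLICT
i=1: L=bravo R=bravo -> agree -> bravo
i=2: BASE=foxtrot L=delta R=bravo all differ -> CONFLICT
i=3: L=foxtrot=BASE, R=echo -> take RIGHT -> echo
Index 3 -> echo

Answer: echo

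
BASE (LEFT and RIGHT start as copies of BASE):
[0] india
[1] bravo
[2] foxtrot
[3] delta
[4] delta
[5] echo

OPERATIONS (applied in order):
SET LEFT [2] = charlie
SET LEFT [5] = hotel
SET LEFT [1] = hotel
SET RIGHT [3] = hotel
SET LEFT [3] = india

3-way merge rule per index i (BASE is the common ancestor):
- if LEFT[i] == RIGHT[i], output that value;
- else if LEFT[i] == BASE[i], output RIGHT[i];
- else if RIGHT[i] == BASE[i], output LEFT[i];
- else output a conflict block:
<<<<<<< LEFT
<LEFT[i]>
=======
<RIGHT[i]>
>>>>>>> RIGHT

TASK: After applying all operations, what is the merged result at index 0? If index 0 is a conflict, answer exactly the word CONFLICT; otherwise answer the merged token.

Final LEFT:  [india, hotel, charlie, india, delta, hotel]
Final RIGHT: [india, bravo, foxtrot, hotel, delta, echo]
i=0: L=india R=india -> agree -> india
i=1: L=hotel, R=bravo=BASE -> take LEFT -> hotel
i=2: L=charlie, R=foxtrot=BASE -> take LEFT -> charlie
i=3: BASE=delta L=india R=hotel all differ -> CONFLICT
i=4: L=delta R=delta -> agree -> delta
i=5: L=hotel, R=echo=BASE -> take LEFT -> hotel
Index 0 -> india

Answer: india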